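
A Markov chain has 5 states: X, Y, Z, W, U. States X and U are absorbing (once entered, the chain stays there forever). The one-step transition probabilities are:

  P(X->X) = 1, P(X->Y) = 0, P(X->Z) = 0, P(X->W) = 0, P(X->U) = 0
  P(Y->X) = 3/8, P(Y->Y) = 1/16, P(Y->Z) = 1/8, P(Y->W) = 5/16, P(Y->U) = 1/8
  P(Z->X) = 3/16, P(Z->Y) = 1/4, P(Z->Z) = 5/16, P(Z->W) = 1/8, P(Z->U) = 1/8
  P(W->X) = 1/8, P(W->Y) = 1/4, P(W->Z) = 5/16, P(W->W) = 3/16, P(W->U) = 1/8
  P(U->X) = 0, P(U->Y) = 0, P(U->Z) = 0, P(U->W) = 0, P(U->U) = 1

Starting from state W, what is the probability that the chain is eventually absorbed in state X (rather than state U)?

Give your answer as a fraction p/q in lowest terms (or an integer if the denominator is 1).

Let a_i = P(absorbed in X | start in state i).
Boundary conditions: a_X = 1, a_U = 0.
For each transient state i, a_i = sum_j P(i->j) * a_j:
  a_Y = 3/8*a_X + 1/16*a_Y + 1/8*a_Z + 5/16*a_W + 1/8*a_U
  a_Z = 3/16*a_X + 1/4*a_Y + 5/16*a_Z + 1/8*a_W + 1/8*a_U
  a_W = 1/8*a_X + 1/4*a_Y + 5/16*a_Z + 3/16*a_W + 1/8*a_U

Substituting a_X = 1 and a_U = 0, rearrange to (I - Q) a = r where r[i] = P(i -> X):
  [15/16, -1/8, -5/16] . (a_Y, a_Z, a_W) = 3/8
  [-1/4, 11/16, -1/8] . (a_Y, a_Z, a_W) = 3/16
  [-1/4, -5/16, 13/16] . (a_Y, a_Z, a_W) = 1/8

Solving yields:
  a_Y = 1069/1555
  a_Z = 197/311
  a_W = 947/1555

Starting state is W, so the absorption probability is a_W = 947/1555.

Answer: 947/1555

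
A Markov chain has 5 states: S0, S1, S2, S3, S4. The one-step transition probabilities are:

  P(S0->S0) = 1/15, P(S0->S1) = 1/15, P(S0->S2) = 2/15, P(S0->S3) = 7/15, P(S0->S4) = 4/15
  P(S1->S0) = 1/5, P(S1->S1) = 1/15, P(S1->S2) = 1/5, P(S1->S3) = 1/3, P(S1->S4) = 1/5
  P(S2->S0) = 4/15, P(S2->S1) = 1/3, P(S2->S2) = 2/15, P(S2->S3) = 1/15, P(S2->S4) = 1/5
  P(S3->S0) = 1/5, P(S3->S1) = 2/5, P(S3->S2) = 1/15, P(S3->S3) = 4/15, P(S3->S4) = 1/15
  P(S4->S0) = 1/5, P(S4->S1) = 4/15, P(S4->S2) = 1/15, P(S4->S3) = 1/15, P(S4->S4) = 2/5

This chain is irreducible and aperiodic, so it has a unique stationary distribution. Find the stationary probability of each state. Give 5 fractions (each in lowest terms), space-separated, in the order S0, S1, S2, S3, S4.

Answer: 2243/12234 1843/8156 1429/12234 6125/24468 2735/12234

Derivation:
The stationary distribution satisfies pi = pi * P, i.e.:
  pi_S0 = 1/15*pi_S0 + 1/5*pi_S1 + 4/15*pi_S2 + 1/5*pi_S3 + 1/5*pi_S4
  pi_S1 = 1/15*pi_S0 + 1/15*pi_S1 + 1/3*pi_S2 + 2/5*pi_S3 + 4/15*pi_S4
  pi_S2 = 2/15*pi_S0 + 1/5*pi_S1 + 2/15*pi_S2 + 1/15*pi_S3 + 1/15*pi_S4
  pi_S3 = 7/15*pi_S0 + 1/3*pi_S1 + 1/15*pi_S2 + 4/15*pi_S3 + 1/15*pi_S4
  pi_S4 = 4/15*pi_S0 + 1/5*pi_S1 + 1/5*pi_S2 + 1/15*pi_S3 + 2/5*pi_S4
with normalization: pi_S0 + pi_S1 + pi_S2 + pi_S3 + pi_S4 = 1.

Using the first 4 balance equations plus normalization, the linear system A*pi = b is:
  [-14/15, 1/5, 4/15, 1/5, 1/5] . pi = 0
  [1/15, -14/15, 1/3, 2/5, 4/15] . pi = 0
  [2/15, 1/5, -13/15, 1/15, 1/15] . pi = 0
  [7/15, 1/3, 1/15, -11/15, 1/15] . pi = 0
  [1, 1, 1, 1, 1] . pi = 1

Solving yields:
  pi_S0 = 2243/12234
  pi_S1 = 1843/8156
  pi_S2 = 1429/12234
  pi_S3 = 6125/24468
  pi_S4 = 2735/12234

Verification (pi * P):
  2243/12234*1/15 + 1843/8156*1/5 + 1429/12234*4/15 + 6125/24468*1/5 + 2735/12234*1/5 = 2243/12234 = pi_S0  (ok)
  2243/12234*1/15 + 1843/8156*1/15 + 1429/12234*1/3 + 6125/24468*2/5 + 2735/12234*4/15 = 1843/8156 = pi_S1  (ok)
  2243/12234*2/15 + 1843/8156*1/5 + 1429/12234*2/15 + 6125/24468*1/15 + 2735/12234*1/15 = 1429/12234 = pi_S2  (ok)
  2243/12234*7/15 + 1843/8156*1/3 + 1429/12234*1/15 + 6125/24468*4/15 + 2735/12234*1/15 = 6125/24468 = pi_S3  (ok)
  2243/12234*4/15 + 1843/8156*1/5 + 1429/12234*1/5 + 6125/24468*1/15 + 2735/12234*2/5 = 2735/12234 = pi_S4  (ok)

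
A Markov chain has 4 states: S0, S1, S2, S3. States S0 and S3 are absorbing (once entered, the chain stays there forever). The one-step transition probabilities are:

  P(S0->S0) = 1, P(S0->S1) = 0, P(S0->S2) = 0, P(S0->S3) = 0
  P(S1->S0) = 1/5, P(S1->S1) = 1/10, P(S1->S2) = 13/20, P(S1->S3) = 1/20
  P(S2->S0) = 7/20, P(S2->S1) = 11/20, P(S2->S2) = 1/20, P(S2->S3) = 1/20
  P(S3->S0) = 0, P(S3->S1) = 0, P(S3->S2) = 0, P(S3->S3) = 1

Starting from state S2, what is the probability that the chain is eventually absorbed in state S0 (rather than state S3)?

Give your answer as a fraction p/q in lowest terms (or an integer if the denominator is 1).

Let a_i = P(absorbed in S0 | start in state i).
Boundary conditions: a_S0 = 1, a_S3 = 0.
For each transient state i, a_i = sum_j P(i->j) * a_j:
  a_S1 = 1/5*a_S0 + 1/10*a_S1 + 13/20*a_S2 + 1/20*a_S3
  a_S2 = 7/20*a_S0 + 11/20*a_S1 + 1/20*a_S2 + 1/20*a_S3

Substituting a_S0 = 1 and a_S3 = 0, rearrange to (I - Q) a = r where r[i] = P(i -> S0):
  [9/10, -13/20] . (a_S1, a_S2) = 1/5
  [-11/20, 19/20] . (a_S1, a_S2) = 7/20

Solving yields:
  a_S1 = 167/199
  a_S2 = 170/199

Starting state is S2, so the absorption probability is a_S2 = 170/199.

Answer: 170/199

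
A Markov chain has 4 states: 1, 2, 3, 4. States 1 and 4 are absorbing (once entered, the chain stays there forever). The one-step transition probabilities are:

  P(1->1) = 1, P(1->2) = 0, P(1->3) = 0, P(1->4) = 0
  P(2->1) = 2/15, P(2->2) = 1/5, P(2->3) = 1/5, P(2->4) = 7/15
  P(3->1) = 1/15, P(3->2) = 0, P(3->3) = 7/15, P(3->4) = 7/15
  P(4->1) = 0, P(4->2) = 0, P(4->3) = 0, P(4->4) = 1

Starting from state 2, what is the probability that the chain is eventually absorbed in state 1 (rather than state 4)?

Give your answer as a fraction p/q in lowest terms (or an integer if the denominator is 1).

Answer: 19/96

Derivation:
Let a_i = P(absorbed in 1 | start in state i).
Boundary conditions: a_1 = 1, a_4 = 0.
For each transient state i, a_i = sum_j P(i->j) * a_j:
  a_2 = 2/15*a_1 + 1/5*a_2 + 1/5*a_3 + 7/15*a_4
  a_3 = 1/15*a_1 + 0*a_2 + 7/15*a_3 + 7/15*a_4

Substituting a_1 = 1 and a_4 = 0, rearrange to (I - Q) a = r where r[i] = P(i -> 1):
  [4/5, -1/5] . (a_2, a_3) = 2/15
  [0, 8/15] . (a_2, a_3) = 1/15

Solving yields:
  a_2 = 19/96
  a_3 = 1/8

Starting state is 2, so the absorption probability is a_2 = 19/96.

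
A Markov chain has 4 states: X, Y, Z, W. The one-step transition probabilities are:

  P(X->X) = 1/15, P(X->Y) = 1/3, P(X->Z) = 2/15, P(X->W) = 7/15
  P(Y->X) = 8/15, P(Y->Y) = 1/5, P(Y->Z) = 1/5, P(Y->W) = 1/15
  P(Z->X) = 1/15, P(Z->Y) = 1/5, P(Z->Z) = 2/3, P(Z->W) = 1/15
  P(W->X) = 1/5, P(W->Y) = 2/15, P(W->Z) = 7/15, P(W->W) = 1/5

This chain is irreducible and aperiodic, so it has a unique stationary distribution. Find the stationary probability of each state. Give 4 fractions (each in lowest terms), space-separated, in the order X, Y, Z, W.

The stationary distribution satisfies pi = pi * P, i.e.:
  pi_X = 1/15*pi_X + 8/15*pi_Y + 1/15*pi_Z + 1/5*pi_W
  pi_Y = 1/3*pi_X + 1/5*pi_Y + 1/5*pi_Z + 2/15*pi_W
  pi_Z = 2/15*pi_X + 1/5*pi_Y + 2/3*pi_Z + 7/15*pi_W
  pi_W = 7/15*pi_X + 1/15*pi_Y + 1/15*pi_Z + 1/5*pi_W
with normalization: pi_X + pi_Y + pi_Z + pi_W = 1.

Using the first 3 balance equations plus normalization, the linear system A*pi = b is:
  [-14/15, 8/15, 1/15, 1/5] . pi = 0
  [1/3, -4/5, 1/5, 2/15] . pi = 0
  [2/15, 1/5, -1/3, 7/15] . pi = 0
  [1, 1, 1, 1] . pi = 1

Solving yields:
  pi_X = 491/2605
  pi_Y = 558/2605
  pi_Z = 1129/2605
  pi_W = 427/2605

Verification (pi * P):
  491/2605*1/15 + 558/2605*8/15 + 1129/2605*1/15 + 427/2605*1/5 = 491/2605 = pi_X  (ok)
  491/2605*1/3 + 558/2605*1/5 + 1129/2605*1/5 + 427/2605*2/15 = 558/2605 = pi_Y  (ok)
  491/2605*2/15 + 558/2605*1/5 + 1129/2605*2/3 + 427/2605*7/15 = 1129/2605 = pi_Z  (ok)
  491/2605*7/15 + 558/2605*1/15 + 1129/2605*1/15 + 427/2605*1/5 = 427/2605 = pi_W  (ok)

Answer: 491/2605 558/2605 1129/2605 427/2605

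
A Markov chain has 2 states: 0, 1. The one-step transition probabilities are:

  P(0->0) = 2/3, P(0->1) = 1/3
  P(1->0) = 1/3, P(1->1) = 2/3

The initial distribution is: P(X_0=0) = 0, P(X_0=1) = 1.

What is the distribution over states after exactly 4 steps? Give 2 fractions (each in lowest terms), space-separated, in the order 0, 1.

Answer: 40/81 41/81

Derivation:
Propagating the distribution step by step (d_{t+1} = d_t * P):
d_0 = (0=0, 1=1)
  d_1[0] = 0*2/3 + 1*1/3 = 1/3
  d_1[1] = 0*1/3 + 1*2/3 = 2/3
d_1 = (0=1/3, 1=2/3)
  d_2[0] = 1/3*2/3 + 2/3*1/3 = 4/9
  d_2[1] = 1/3*1/3 + 2/3*2/3 = 5/9
d_2 = (0=4/9, 1=5/9)
  d_3[0] = 4/9*2/3 + 5/9*1/3 = 13/27
  d_3[1] = 4/9*1/3 + 5/9*2/3 = 14/27
d_3 = (0=13/27, 1=14/27)
  d_4[0] = 13/27*2/3 + 14/27*1/3 = 40/81
  d_4[1] = 13/27*1/3 + 14/27*2/3 = 41/81
d_4 = (0=40/81, 1=41/81)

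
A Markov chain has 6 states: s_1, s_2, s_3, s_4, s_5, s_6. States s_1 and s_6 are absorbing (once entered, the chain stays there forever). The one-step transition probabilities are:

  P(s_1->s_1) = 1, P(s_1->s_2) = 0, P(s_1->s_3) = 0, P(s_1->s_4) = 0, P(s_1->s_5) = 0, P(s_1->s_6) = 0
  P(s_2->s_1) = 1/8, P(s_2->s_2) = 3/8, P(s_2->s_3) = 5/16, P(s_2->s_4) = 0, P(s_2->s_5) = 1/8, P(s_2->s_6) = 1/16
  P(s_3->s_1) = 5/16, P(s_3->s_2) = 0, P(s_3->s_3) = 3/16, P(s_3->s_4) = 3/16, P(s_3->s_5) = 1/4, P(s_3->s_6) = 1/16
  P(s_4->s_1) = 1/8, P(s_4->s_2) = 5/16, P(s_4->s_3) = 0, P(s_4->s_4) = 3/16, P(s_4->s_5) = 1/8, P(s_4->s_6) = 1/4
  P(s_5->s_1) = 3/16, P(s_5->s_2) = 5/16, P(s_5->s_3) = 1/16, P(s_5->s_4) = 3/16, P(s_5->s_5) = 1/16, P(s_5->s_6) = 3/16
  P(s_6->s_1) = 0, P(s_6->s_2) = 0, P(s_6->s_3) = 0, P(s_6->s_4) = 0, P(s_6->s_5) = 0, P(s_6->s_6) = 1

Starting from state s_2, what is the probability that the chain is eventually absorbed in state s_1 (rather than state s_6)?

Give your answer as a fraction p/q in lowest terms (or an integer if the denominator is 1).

Let a_i = P(absorbed in s_1 | start in state i).
Boundary conditions: a_s_1 = 1, a_s_6 = 0.
For each transient state i, a_i = sum_j P(i->j) * a_j:
  a_s_2 = 1/8*a_s_1 + 3/8*a_s_2 + 5/16*a_s_3 + 0*a_s_4 + 1/8*a_s_5 + 1/16*a_s_6
  a_s_3 = 5/16*a_s_1 + 0*a_s_2 + 3/16*a_s_3 + 3/16*a_s_4 + 1/4*a_s_5 + 1/16*a_s_6
  a_s_4 = 1/8*a_s_1 + 5/16*a_s_2 + 0*a_s_3 + 3/16*a_s_4 + 1/8*a_s_5 + 1/4*a_s_6
  a_s_5 = 3/16*a_s_1 + 5/16*a_s_2 + 1/16*a_s_3 + 3/16*a_s_4 + 1/16*a_s_5 + 3/16*a_s_6

Substituting a_s_1 = 1 and a_s_6 = 0, rearrange to (I - Q) a = r where r[i] = P(i -> s_1):
  [5/8, -5/16, 0, -1/8] . (a_s_2, a_s_3, a_s_4, a_s_5) = 1/8
  [0, 13/16, -3/16, -1/4] . (a_s_2, a_s_3, a_s_4, a_s_5) = 5/16
  [-5/16, 0, 13/16, -1/8] . (a_s_2, a_s_3, a_s_4, a_s_5) = 1/8
  [-5/16, -1/16, -3/16, 15/16] . (a_s_2, a_s_3, a_s_4, a_s_5) = 3/16

Solving yields:
  a_s_2 = 2455/3801
  a_s_3 = 2542/3801
  a_s_4 = 265/543
  a_s_5 = 2119/3801

Starting state is s_2, so the absorption probability is a_s_2 = 2455/3801.

Answer: 2455/3801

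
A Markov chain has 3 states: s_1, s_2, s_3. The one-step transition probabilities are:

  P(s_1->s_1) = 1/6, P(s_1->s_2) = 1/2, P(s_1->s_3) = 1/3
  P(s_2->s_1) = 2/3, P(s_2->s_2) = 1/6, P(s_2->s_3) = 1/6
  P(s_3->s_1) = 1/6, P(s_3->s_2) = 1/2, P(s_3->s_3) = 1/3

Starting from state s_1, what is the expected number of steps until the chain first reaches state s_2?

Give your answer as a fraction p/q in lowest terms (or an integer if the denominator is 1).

Let h_i = expected steps to first reach s_2 from state i.
Boundary: h_s_2 = 0.
First-step equations for the other states:
  h_s_1 = 1 + 1/6*h_s_1 + 1/2*h_s_2 + 1/3*h_s_3
  h_s_3 = 1 + 1/6*h_s_1 + 1/2*h_s_2 + 1/3*h_s_3

Substituting h_s_2 = 0 and rearranging gives the linear system (I - Q) h = 1:
  [5/6, -1/3] . (h_s_1, h_s_3) = 1
  [-1/6, 2/3] . (h_s_1, h_s_3) = 1

Solving yields:
  h_s_1 = 2
  h_s_3 = 2

Starting state is s_1, so the expected hitting time is h_s_1 = 2.

Answer: 2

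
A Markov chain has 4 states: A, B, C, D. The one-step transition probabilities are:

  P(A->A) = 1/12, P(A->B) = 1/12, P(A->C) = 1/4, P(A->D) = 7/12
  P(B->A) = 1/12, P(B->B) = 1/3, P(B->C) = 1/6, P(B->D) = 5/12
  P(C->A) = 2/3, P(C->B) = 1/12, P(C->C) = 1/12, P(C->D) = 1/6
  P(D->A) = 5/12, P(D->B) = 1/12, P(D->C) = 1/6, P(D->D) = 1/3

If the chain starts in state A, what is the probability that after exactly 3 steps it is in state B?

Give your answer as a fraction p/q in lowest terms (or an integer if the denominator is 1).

Answer: 7/64

Derivation:
Computing P^3 by repeated multiplication:
P^1 =
  A: [1/12, 1/12, 1/4, 7/12]
  B: [1/12, 1/3, 1/6, 5/12]
  C: [2/3, 1/12, 1/12, 1/6]
  D: [5/12, 1/12, 1/6, 1/3]
P^2 =
  A: [61/144, 5/48, 11/72, 23/72]
  B: [23/72, 1/6, 23/144, 17/48]
  C: [3/16, 5/48, 31/144, 71/144]
  D: [7/24, 5/48, 3/16, 5/12]
P^3 =
  A: [241/864, 7/64, 109/576, 365/864]
  B: [509/1728, 1/8, 311/1728, 173/432]
  C: [215/576, 7/64, 71/432, 305/864]
  D: [191/576, 7/64, 101/576, 221/576]

(P^3)[A -> B] = 7/64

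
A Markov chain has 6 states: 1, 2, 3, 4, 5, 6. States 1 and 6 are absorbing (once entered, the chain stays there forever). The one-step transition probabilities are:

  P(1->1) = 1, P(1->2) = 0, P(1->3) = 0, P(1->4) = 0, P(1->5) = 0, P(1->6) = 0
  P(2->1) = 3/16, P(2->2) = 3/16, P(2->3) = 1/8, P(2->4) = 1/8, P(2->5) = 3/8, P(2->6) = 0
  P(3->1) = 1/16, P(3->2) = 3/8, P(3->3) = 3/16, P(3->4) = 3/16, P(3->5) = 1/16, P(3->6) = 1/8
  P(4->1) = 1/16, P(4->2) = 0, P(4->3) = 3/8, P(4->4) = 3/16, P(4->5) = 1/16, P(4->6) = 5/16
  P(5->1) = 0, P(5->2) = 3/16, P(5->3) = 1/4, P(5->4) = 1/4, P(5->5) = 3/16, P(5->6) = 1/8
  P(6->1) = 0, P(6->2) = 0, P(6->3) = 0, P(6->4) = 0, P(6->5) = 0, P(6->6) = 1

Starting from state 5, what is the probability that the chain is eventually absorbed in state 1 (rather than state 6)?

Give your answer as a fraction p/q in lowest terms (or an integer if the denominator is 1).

Let a_i = P(absorbed in 1 | start in state i).
Boundary conditions: a_1 = 1, a_6 = 0.
For each transient state i, a_i = sum_j P(i->j) * a_j:
  a_2 = 3/16*a_1 + 3/16*a_2 + 1/8*a_3 + 1/8*a_4 + 3/8*a_5 + 0*a_6
  a_3 = 1/16*a_1 + 3/8*a_2 + 3/16*a_3 + 3/16*a_4 + 1/16*a_5 + 1/8*a_6
  a_4 = 1/16*a_1 + 0*a_2 + 3/8*a_3 + 3/16*a_4 + 1/16*a_5 + 5/16*a_6
  a_5 = 0*a_1 + 3/16*a_2 + 1/4*a_3 + 1/4*a_4 + 3/16*a_5 + 1/8*a_6

Substituting a_1 = 1 and a_6 = 0, rearrange to (I - Q) a = r where r[i] = P(i -> 1):
  [13/16, -1/8, -1/8, -3/8] . (a_2, a_3, a_4, a_5) = 3/16
  [-3/8, 13/16, -3/16, -1/16] . (a_2, a_3, a_4, a_5) = 1/16
  [0, -3/8, 13/16, -1/16] . (a_2, a_3, a_4, a_5) = 1/16
  [-3/16, -1/4, -1/4, 13/16] . (a_2, a_3, a_4, a_5) = 0

Solving yields:
  a_2 = 7219/15071
  a_3 = 5830/15071
  a_4 = 4216/15071
  a_5 = 4757/15071

Starting state is 5, so the absorption probability is a_5 = 4757/15071.

Answer: 4757/15071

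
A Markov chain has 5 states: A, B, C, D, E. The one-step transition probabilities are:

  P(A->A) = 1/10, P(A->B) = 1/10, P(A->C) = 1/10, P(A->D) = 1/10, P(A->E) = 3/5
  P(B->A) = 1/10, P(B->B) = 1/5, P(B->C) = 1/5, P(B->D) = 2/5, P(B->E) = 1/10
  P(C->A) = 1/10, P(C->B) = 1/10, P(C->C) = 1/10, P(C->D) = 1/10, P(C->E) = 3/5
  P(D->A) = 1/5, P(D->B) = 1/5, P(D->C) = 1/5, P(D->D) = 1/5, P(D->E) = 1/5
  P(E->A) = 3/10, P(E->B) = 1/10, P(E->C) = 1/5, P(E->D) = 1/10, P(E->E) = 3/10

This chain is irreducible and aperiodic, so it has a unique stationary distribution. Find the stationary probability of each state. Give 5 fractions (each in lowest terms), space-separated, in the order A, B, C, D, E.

The stationary distribution satisfies pi = pi * P, i.e.:
  pi_A = 1/10*pi_A + 1/10*pi_B + 1/10*pi_C + 1/5*pi_D + 3/10*pi_E
  pi_B = 1/10*pi_A + 1/5*pi_B + 1/10*pi_C + 1/5*pi_D + 1/10*pi_E
  pi_C = 1/10*pi_A + 1/5*pi_B + 1/10*pi_C + 1/5*pi_D + 1/5*pi_E
  pi_D = 1/10*pi_A + 2/5*pi_B + 1/10*pi_C + 1/5*pi_D + 1/10*pi_E
  pi_E = 3/5*pi_A + 1/10*pi_B + 3/5*pi_C + 1/5*pi_D + 3/10*pi_E
with normalization: pi_A + pi_B + pi_C + pi_D + pi_E = 1.

Using the first 4 balance equations plus normalization, the linear system A*pi = b is:
  [-9/10, 1/10, 1/10, 1/5, 3/10] . pi = 0
  [1/10, -4/5, 1/10, 1/5, 1/10] . pi = 0
  [1/10, 1/5, -9/10, 1/5, 1/5] . pi = 0
  [1/10, 2/5, 1/10, -4/5, 1/10] . pi = 0
  [1, 1, 1, 1, 1] . pi = 1

Solving yields:
  pi_A = 191/1014
  pi_B = 5/39
  pi_C = 167/1014
  pi_D = 2/13
  pi_E = 185/507

Verification (pi * P):
  191/1014*1/10 + 5/39*1/10 + 167/1014*1/10 + 2/13*1/5 + 185/507*3/10 = 191/1014 = pi_A  (ok)
  191/1014*1/10 + 5/39*1/5 + 167/1014*1/10 + 2/13*1/5 + 185/507*1/10 = 5/39 = pi_B  (ok)
  191/1014*1/10 + 5/39*1/5 + 167/1014*1/10 + 2/13*1/5 + 185/507*1/5 = 167/1014 = pi_C  (ok)
  191/1014*1/10 + 5/39*2/5 + 167/1014*1/10 + 2/13*1/5 + 185/507*1/10 = 2/13 = pi_D  (ok)
  191/1014*3/5 + 5/39*1/10 + 167/1014*3/5 + 2/13*1/5 + 185/507*3/10 = 185/507 = pi_E  (ok)

Answer: 191/1014 5/39 167/1014 2/13 185/507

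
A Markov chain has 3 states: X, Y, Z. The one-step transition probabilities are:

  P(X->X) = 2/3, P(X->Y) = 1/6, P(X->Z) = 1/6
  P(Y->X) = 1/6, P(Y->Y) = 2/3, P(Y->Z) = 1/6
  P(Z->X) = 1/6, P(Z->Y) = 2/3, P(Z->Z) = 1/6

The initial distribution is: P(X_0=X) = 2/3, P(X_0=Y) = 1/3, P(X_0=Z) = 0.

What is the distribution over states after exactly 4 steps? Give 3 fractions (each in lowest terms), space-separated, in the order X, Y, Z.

Answer: 17/48 23/48 1/6

Derivation:
Propagating the distribution step by step (d_{t+1} = d_t * P):
d_0 = (X=2/3, Y=1/3, Z=0)
  d_1[X] = 2/3*2/3 + 1/3*1/6 + 0*1/6 = 1/2
  d_1[Y] = 2/3*1/6 + 1/3*2/3 + 0*2/3 = 1/3
  d_1[Z] = 2/3*1/6 + 1/3*1/6 + 0*1/6 = 1/6
d_1 = (X=1/2, Y=1/3, Z=1/6)
  d_2[X] = 1/2*2/3 + 1/3*1/6 + 1/6*1/6 = 5/12
  d_2[Y] = 1/2*1/6 + 1/3*2/3 + 1/6*2/3 = 5/12
  d_2[Z] = 1/2*1/6 + 1/3*1/6 + 1/6*1/6 = 1/6
d_2 = (X=5/12, Y=5/12, Z=1/6)
  d_3[X] = 5/12*2/3 + 5/12*1/6 + 1/6*1/6 = 3/8
  d_3[Y] = 5/12*1/6 + 5/12*2/3 + 1/6*2/3 = 11/24
  d_3[Z] = 5/12*1/6 + 5/12*1/6 + 1/6*1/6 = 1/6
d_3 = (X=3/8, Y=11/24, Z=1/6)
  d_4[X] = 3/8*2/3 + 11/24*1/6 + 1/6*1/6 = 17/48
  d_4[Y] = 3/8*1/6 + 11/24*2/3 + 1/6*2/3 = 23/48
  d_4[Z] = 3/8*1/6 + 11/24*1/6 + 1/6*1/6 = 1/6
d_4 = (X=17/48, Y=23/48, Z=1/6)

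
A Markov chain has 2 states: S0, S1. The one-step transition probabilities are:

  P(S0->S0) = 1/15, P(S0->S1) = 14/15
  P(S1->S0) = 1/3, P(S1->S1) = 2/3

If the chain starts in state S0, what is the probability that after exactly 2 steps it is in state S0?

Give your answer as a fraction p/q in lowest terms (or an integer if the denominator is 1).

Computing P^2 by repeated multiplication:
P^1 =
  S0: [1/15, 14/15]
  S1: [1/3, 2/3]
P^2 =
  S0: [71/225, 154/225]
  S1: [11/45, 34/45]

(P^2)[S0 -> S0] = 71/225

Answer: 71/225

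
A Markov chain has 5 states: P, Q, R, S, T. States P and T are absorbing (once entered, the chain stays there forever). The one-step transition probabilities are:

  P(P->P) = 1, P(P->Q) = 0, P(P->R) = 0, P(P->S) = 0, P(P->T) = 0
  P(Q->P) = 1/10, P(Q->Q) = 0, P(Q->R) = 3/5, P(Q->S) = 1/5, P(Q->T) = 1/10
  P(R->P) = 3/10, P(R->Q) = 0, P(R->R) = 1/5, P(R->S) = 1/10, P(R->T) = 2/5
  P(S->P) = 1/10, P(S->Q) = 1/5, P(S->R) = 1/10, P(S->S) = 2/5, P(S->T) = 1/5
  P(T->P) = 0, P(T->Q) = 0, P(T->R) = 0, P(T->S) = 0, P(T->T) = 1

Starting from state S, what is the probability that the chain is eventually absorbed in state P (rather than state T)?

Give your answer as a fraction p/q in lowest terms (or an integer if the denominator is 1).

Let a_i = P(absorbed in P | start in state i).
Boundary conditions: a_P = 1, a_T = 0.
For each transient state i, a_i = sum_j P(i->j) * a_j:
  a_Q = 1/10*a_P + 0*a_Q + 3/5*a_R + 1/5*a_S + 1/10*a_T
  a_R = 3/10*a_P + 0*a_Q + 1/5*a_R + 1/10*a_S + 2/5*a_T
  a_S = 1/10*a_P + 1/5*a_Q + 1/10*a_R + 2/5*a_S + 1/5*a_T

Substituting a_P = 1 and a_T = 0, rearrange to (I - Q) a = r where r[i] = P(i -> P):
  [1, -3/5, -1/5] . (a_Q, a_R, a_S) = 1/10
  [0, 4/5, -1/10] . (a_Q, a_R, a_S) = 3/10
  [-1/5, -1/10, 3/5] . (a_Q, a_R, a_S) = 1/10

Solving yields:
  a_Q = 61/142
  a_R = 30/71
  a_S = 27/71

Starting state is S, so the absorption probability is a_S = 27/71.

Answer: 27/71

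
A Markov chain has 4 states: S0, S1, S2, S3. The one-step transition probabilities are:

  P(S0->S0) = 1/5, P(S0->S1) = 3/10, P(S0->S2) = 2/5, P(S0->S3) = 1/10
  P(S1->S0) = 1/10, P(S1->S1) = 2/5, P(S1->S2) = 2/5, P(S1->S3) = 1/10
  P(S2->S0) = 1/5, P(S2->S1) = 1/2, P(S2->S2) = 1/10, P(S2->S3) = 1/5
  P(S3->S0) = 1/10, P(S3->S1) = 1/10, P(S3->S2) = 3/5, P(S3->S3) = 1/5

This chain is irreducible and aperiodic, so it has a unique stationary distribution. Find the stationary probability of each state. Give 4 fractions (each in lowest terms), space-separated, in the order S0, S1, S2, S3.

The stationary distribution satisfies pi = pi * P, i.e.:
  pi_S0 = 1/5*pi_S0 + 1/10*pi_S1 + 1/5*pi_S2 + 1/10*pi_S3
  pi_S1 = 3/10*pi_S0 + 2/5*pi_S1 + 1/2*pi_S2 + 1/10*pi_S3
  pi_S2 = 2/5*pi_S0 + 2/5*pi_S1 + 1/10*pi_S2 + 3/5*pi_S3
  pi_S3 = 1/10*pi_S0 + 1/10*pi_S1 + 1/5*pi_S2 + 1/5*pi_S3
with normalization: pi_S0 + pi_S1 + pi_S2 + pi_S3 = 1.

Using the first 3 balance equations plus normalization, the linear system A*pi = b is:
  [-4/5, 1/10, 1/5, 1/10] . pi = 0
  [3/10, -3/5, 1/2, 1/10] . pi = 0
  [2/5, 2/5, -9/10, 3/5] . pi = 0
  [1, 1, 1, 1] . pi = 1

Solving yields:
  pi_S0 = 17/115
  pi_S1 = 43/115
  pi_S2 = 38/115
  pi_S3 = 17/115

Verification (pi * P):
  17/115*1/5 + 43/115*1/10 + 38/115*1/5 + 17/115*1/10 = 17/115 = pi_S0  (ok)
  17/115*3/10 + 43/115*2/5 + 38/115*1/2 + 17/115*1/10 = 43/115 = pi_S1  (ok)
  17/115*2/5 + 43/115*2/5 + 38/115*1/10 + 17/115*3/5 = 38/115 = pi_S2  (ok)
  17/115*1/10 + 43/115*1/10 + 38/115*1/5 + 17/115*1/5 = 17/115 = pi_S3  (ok)

Answer: 17/115 43/115 38/115 17/115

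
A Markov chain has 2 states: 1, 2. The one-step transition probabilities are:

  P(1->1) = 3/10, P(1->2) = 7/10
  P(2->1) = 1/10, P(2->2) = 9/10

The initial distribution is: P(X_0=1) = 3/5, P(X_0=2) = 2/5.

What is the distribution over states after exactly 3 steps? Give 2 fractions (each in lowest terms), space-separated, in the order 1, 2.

Answer: 161/1250 1089/1250

Derivation:
Propagating the distribution step by step (d_{t+1} = d_t * P):
d_0 = (1=3/5, 2=2/5)
  d_1[1] = 3/5*3/10 + 2/5*1/10 = 11/50
  d_1[2] = 3/5*7/10 + 2/5*9/10 = 39/50
d_1 = (1=11/50, 2=39/50)
  d_2[1] = 11/50*3/10 + 39/50*1/10 = 18/125
  d_2[2] = 11/50*7/10 + 39/50*9/10 = 107/125
d_2 = (1=18/125, 2=107/125)
  d_3[1] = 18/125*3/10 + 107/125*1/10 = 161/1250
  d_3[2] = 18/125*7/10 + 107/125*9/10 = 1089/1250
d_3 = (1=161/1250, 2=1089/1250)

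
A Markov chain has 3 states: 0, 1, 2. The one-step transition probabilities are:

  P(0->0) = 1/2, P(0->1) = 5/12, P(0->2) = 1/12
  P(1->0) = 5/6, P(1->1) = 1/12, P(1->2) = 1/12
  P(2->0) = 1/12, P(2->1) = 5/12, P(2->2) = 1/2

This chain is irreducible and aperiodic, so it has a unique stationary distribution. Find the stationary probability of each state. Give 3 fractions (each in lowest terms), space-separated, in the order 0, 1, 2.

The stationary distribution satisfies pi = pi * P, i.e.:
  pi_0 = 1/2*pi_0 + 5/6*pi_1 + 1/12*pi_2
  pi_1 = 5/12*pi_0 + 1/12*pi_1 + 5/12*pi_2
  pi_2 = 1/12*pi_0 + 1/12*pi_1 + 1/2*pi_2
with normalization: pi_0 + pi_1 + pi_2 = 1.

Using the first 2 balance equations plus normalization, the linear system A*pi = b is:
  [-1/2, 5/6, 1/12] . pi = 0
  [5/12, -11/12, 5/12] . pi = 0
  [1, 1, 1] . pi = 1

Solving yields:
  pi_0 = 61/112
  pi_1 = 5/16
  pi_2 = 1/7

Verification (pi * P):
  61/112*1/2 + 5/16*5/6 + 1/7*1/12 = 61/112 = pi_0  (ok)
  61/112*5/12 + 5/16*1/12 + 1/7*5/12 = 5/16 = pi_1  (ok)
  61/112*1/12 + 5/16*1/12 + 1/7*1/2 = 1/7 = pi_2  (ok)

Answer: 61/112 5/16 1/7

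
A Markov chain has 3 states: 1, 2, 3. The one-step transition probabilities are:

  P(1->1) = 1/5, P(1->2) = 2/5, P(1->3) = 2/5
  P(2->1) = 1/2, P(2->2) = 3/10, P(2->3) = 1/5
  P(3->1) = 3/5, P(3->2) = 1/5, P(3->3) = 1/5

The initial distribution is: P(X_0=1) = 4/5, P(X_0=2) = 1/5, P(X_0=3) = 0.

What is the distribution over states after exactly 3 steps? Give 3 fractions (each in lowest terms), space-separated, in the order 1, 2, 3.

Propagating the distribution step by step (d_{t+1} = d_t * P):
d_0 = (1=4/5, 2=1/5, 3=0)
  d_1[1] = 4/5*1/5 + 1/5*1/2 + 0*3/5 = 13/50
  d_1[2] = 4/5*2/5 + 1/5*3/10 + 0*1/5 = 19/50
  d_1[3] = 4/5*2/5 + 1/5*1/5 + 0*1/5 = 9/25
d_1 = (1=13/50, 2=19/50, 3=9/25)
  d_2[1] = 13/50*1/5 + 19/50*1/2 + 9/25*3/5 = 229/500
  d_2[2] = 13/50*2/5 + 19/50*3/10 + 9/25*1/5 = 29/100
  d_2[3] = 13/50*2/5 + 19/50*1/5 + 9/25*1/5 = 63/250
d_2 = (1=229/500, 2=29/100, 3=63/250)
  d_3[1] = 229/500*1/5 + 29/100*1/2 + 63/250*3/5 = 1939/5000
  d_3[2] = 229/500*2/5 + 29/100*3/10 + 63/250*1/5 = 1603/5000
  d_3[3] = 229/500*2/5 + 29/100*1/5 + 63/250*1/5 = 729/2500
d_3 = (1=1939/5000, 2=1603/5000, 3=729/2500)

Answer: 1939/5000 1603/5000 729/2500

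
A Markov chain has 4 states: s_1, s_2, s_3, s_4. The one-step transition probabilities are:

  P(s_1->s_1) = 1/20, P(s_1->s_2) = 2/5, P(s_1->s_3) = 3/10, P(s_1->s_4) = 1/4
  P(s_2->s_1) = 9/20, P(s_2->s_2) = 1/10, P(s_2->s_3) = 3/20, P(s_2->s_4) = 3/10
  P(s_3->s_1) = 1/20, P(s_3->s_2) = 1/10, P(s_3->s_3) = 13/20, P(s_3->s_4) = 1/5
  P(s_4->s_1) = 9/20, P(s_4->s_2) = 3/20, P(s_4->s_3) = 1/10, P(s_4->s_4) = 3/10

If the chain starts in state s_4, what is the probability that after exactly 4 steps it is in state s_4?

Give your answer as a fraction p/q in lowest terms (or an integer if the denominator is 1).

Computing P^4 by repeated multiplication:
P^1 =
  s_1: [1/20, 2/5, 3/10, 1/4]
  s_2: [9/20, 1/10, 3/20, 3/10]
  s_3: [1/20, 1/10, 13/20, 1/5]
  s_4: [9/20, 3/20, 1/10, 3/10]
P^2 =
  s_1: [31/100, 51/400, 59/200, 107/400]
  s_2: [21/100, 1/4, 111/400, 21/80]
  s_3: [17/100, 1/8, 189/400, 93/400]
  s_4: [23/100, 1/4, 101/400, 107/400]
P^3 =
  s_1: [26/125, 1651/8000, 529/1600, 51/200]
  s_2: [51/200, 1409/8000, 2457/8000, 1047/4000]
  s_3: [193/1000, 1301/8000, 3201/8000, 977/4000]
  s_4: [257/1000, 1459/8000, 2379/8000, 1053/4000]
P^4 =
  s_1: [4691/20000, 3503/20000, 26701/80000, 20523/80000]
  s_2: [4503/20000, 15167/80000, 13149/40000, 20523/80000]
  s_3: [851/4000, 13609/80000, 917/2500, 20027/80000]
  s_4: [913/4000, 15221/80000, 12963/40000, 20593/80000]

(P^4)[s_4 -> s_4] = 20593/80000

Answer: 20593/80000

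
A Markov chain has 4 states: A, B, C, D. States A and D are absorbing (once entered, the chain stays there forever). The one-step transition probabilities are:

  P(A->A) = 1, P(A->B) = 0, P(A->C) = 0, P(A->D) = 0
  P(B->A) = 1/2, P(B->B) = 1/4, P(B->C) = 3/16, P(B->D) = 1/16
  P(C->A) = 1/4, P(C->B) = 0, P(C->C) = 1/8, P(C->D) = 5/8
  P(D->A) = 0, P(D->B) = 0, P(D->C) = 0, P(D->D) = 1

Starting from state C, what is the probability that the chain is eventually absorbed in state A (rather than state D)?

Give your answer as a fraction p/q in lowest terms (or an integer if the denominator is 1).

Let a_i = P(absorbed in A | start in state i).
Boundary conditions: a_A = 1, a_D = 0.
For each transient state i, a_i = sum_j P(i->j) * a_j:
  a_B = 1/2*a_A + 1/4*a_B + 3/16*a_C + 1/16*a_D
  a_C = 1/4*a_A + 0*a_B + 1/8*a_C + 5/8*a_D

Substituting a_A = 1 and a_D = 0, rearrange to (I - Q) a = r where r[i] = P(i -> A):
  [3/4, -3/16] . (a_B, a_C) = 1/2
  [0, 7/8] . (a_B, a_C) = 1/4

Solving yields:
  a_B = 31/42
  a_C = 2/7

Starting state is C, so the absorption probability is a_C = 2/7.

Answer: 2/7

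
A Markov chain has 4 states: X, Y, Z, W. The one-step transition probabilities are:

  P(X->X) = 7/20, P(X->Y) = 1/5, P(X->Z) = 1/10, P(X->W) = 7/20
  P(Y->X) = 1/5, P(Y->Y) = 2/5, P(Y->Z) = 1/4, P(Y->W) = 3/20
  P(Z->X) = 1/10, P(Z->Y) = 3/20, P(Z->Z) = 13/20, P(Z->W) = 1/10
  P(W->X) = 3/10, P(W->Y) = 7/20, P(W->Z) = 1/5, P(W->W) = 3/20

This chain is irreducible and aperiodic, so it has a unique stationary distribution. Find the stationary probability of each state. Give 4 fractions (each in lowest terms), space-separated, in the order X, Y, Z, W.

Answer: 824/3833 1001/3833 1335/3833 673/3833

Derivation:
The stationary distribution satisfies pi = pi * P, i.e.:
  pi_X = 7/20*pi_X + 1/5*pi_Y + 1/10*pi_Z + 3/10*pi_W
  pi_Y = 1/5*pi_X + 2/5*pi_Y + 3/20*pi_Z + 7/20*pi_W
  pi_Z = 1/10*pi_X + 1/4*pi_Y + 13/20*pi_Z + 1/5*pi_W
  pi_W = 7/20*pi_X + 3/20*pi_Y + 1/10*pi_Z + 3/20*pi_W
with normalization: pi_X + pi_Y + pi_Z + pi_W = 1.

Using the first 3 balance equations plus normalization, the linear system A*pi = b is:
  [-13/20, 1/5, 1/10, 3/10] . pi = 0
  [1/5, -3/5, 3/20, 7/20] . pi = 0
  [1/10, 1/4, -7/20, 1/5] . pi = 0
  [1, 1, 1, 1] . pi = 1

Solving yields:
  pi_X = 824/3833
  pi_Y = 1001/3833
  pi_Z = 1335/3833
  pi_W = 673/3833

Verification (pi * P):
  824/3833*7/20 + 1001/3833*1/5 + 1335/3833*1/10 + 673/3833*3/10 = 824/3833 = pi_X  (ok)
  824/3833*1/5 + 1001/3833*2/5 + 1335/3833*3/20 + 673/3833*7/20 = 1001/3833 = pi_Y  (ok)
  824/3833*1/10 + 1001/3833*1/4 + 1335/3833*13/20 + 673/3833*1/5 = 1335/3833 = pi_Z  (ok)
  824/3833*7/20 + 1001/3833*3/20 + 1335/3833*1/10 + 673/3833*3/20 = 673/3833 = pi_W  (ok)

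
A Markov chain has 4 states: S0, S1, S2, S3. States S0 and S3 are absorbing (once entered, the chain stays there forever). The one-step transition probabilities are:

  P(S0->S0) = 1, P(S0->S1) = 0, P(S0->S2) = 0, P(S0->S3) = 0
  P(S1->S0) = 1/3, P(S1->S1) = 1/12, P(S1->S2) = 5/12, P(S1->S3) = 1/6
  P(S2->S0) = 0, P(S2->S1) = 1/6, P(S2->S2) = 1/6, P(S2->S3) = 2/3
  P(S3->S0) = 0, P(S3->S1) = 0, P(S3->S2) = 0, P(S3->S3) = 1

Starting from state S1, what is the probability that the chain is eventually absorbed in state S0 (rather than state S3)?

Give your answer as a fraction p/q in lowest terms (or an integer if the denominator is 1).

Let a_i = P(absorbed in S0 | start in state i).
Boundary conditions: a_S0 = 1, a_S3 = 0.
For each transient state i, a_i = sum_j P(i->j) * a_j:
  a_S1 = 1/3*a_S0 + 1/12*a_S1 + 5/12*a_S2 + 1/6*a_S3
  a_S2 = 0*a_S0 + 1/6*a_S1 + 1/6*a_S2 + 2/3*a_S3

Substituting a_S0 = 1 and a_S3 = 0, rearrange to (I - Q) a = r where r[i] = P(i -> S0):
  [11/12, -5/12] . (a_S1, a_S2) = 1/3
  [-1/6, 5/6] . (a_S1, a_S2) = 0

Solving yields:
  a_S1 = 2/5
  a_S2 = 2/25

Starting state is S1, so the absorption probability is a_S1 = 2/5.

Answer: 2/5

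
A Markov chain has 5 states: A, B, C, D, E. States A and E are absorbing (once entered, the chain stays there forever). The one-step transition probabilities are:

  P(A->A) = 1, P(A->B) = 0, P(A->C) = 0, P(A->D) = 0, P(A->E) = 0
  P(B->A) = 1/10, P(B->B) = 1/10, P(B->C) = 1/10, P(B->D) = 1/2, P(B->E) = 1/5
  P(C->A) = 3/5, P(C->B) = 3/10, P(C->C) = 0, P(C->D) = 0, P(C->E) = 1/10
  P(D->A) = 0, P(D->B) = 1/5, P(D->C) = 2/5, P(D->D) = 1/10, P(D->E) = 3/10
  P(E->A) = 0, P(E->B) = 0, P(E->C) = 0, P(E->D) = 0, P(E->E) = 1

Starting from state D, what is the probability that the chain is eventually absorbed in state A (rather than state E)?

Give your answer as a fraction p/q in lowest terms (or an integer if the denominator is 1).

Answer: 260/623

Derivation:
Let a_i = P(absorbed in A | start in state i).
Boundary conditions: a_A = 1, a_E = 0.
For each transient state i, a_i = sum_j P(i->j) * a_j:
  a_B = 1/10*a_A + 1/10*a_B + 1/10*a_C + 1/2*a_D + 1/5*a_E
  a_C = 3/5*a_A + 3/10*a_B + 0*a_C + 0*a_D + 1/10*a_E
  a_D = 0*a_A + 1/5*a_B + 2/5*a_C + 1/10*a_D + 3/10*a_E

Substituting a_A = 1 and a_E = 0, rearrange to (I - Q) a = r where r[i] = P(i -> A):
  [9/10, -1/10, -1/2] . (a_B, a_C, a_D) = 1/10
  [-3/10, 1, 0] . (a_B, a_C, a_D) = 3/5
  [-1/5, -2/5, 9/10] . (a_B, a_C, a_D) = 0

Solving yields:
  a_B = 264/623
  a_C = 453/623
  a_D = 260/623

Starting state is D, so the absorption probability is a_D = 260/623.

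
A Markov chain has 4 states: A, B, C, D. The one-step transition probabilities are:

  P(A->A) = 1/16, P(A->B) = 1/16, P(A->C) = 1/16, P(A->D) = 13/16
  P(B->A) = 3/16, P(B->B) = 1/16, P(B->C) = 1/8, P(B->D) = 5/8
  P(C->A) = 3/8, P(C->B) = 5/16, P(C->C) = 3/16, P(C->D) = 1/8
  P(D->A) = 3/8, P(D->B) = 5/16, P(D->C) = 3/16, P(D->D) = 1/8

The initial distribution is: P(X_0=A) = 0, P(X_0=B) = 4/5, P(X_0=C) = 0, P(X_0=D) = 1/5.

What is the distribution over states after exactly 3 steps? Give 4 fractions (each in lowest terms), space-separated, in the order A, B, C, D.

Answer: 4989/20480 189/1024 1411/10240 8889/20480

Derivation:
Propagating the distribution step by step (d_{t+1} = d_t * P):
d_0 = (A=0, B=4/5, C=0, D=1/5)
  d_1[A] = 0*1/16 + 4/5*3/16 + 0*3/8 + 1/5*3/8 = 9/40
  d_1[B] = 0*1/16 + 4/5*1/16 + 0*5/16 + 1/5*5/16 = 9/80
  d_1[C] = 0*1/16 + 4/5*1/8 + 0*3/16 + 1/5*3/16 = 11/80
  d_1[D] = 0*13/16 + 4/5*5/8 + 0*1/8 + 1/5*1/8 = 21/40
d_1 = (A=9/40, B=9/80, C=11/80, D=21/40)
  d_2[A] = 9/40*1/16 + 9/80*3/16 + 11/80*3/8 + 21/40*3/8 = 363/1280
  d_2[B] = 9/40*1/16 + 9/80*1/16 + 11/80*5/16 + 21/40*5/16 = 73/320
  d_2[C] = 9/40*1/16 + 9/80*1/8 + 11/80*3/16 + 21/40*3/16 = 39/256
  d_2[D] = 9/40*13/16 + 9/80*5/8 + 11/80*1/8 + 21/40*1/8 = 43/128
d_2 = (A=363/1280, B=73/320, C=39/256, D=43/128)
  d_3[A] = 363/1280*1/16 + 73/320*3/16 + 39/256*3/8 + 43/128*3/8 = 4989/20480
  d_3[B] = 363/1280*1/16 + 73/320*1/16 + 39/256*5/16 + 43/128*5/16 = 189/1024
  d_3[C] = 363/1280*1/16 + 73/320*1/8 + 39/256*3/16 + 43/128*3/16 = 1411/10240
  d_3[D] = 363/1280*13/16 + 73/320*5/8 + 39/256*1/8 + 43/128*1/8 = 8889/20480
d_3 = (A=4989/20480, B=189/1024, C=1411/10240, D=8889/20480)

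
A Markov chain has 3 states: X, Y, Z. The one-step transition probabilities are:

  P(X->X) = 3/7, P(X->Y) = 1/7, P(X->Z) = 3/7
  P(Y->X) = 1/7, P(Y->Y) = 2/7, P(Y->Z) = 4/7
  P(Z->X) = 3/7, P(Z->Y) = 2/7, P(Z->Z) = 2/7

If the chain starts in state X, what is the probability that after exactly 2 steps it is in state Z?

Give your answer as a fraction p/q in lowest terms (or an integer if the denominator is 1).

Computing P^2 by repeated multiplication:
P^1 =
  X: [3/7, 1/7, 3/7]
  Y: [1/7, 2/7, 4/7]
  Z: [3/7, 2/7, 2/7]
P^2 =
  X: [19/49, 11/49, 19/49]
  Y: [17/49, 13/49, 19/49]
  Z: [17/49, 11/49, 3/7]

(P^2)[X -> Z] = 19/49

Answer: 19/49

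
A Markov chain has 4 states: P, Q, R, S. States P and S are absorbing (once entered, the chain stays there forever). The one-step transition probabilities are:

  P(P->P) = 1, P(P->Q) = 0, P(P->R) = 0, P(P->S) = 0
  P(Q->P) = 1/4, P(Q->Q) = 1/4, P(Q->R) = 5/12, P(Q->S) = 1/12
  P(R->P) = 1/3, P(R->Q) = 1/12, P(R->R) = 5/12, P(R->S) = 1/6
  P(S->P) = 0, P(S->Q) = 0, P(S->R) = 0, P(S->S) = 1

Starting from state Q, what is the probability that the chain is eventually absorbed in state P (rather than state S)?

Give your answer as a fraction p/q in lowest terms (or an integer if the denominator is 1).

Answer: 41/58

Derivation:
Let a_i = P(absorbed in P | start in state i).
Boundary conditions: a_P = 1, a_S = 0.
For each transient state i, a_i = sum_j P(i->j) * a_j:
  a_Q = 1/4*a_P + 1/4*a_Q + 5/12*a_R + 1/12*a_S
  a_R = 1/3*a_P + 1/12*a_Q + 5/12*a_R + 1/6*a_S

Substituting a_P = 1 and a_S = 0, rearrange to (I - Q) a = r where r[i] = P(i -> P):
  [3/4, -5/12] . (a_Q, a_R) = 1/4
  [-1/12, 7/12] . (a_Q, a_R) = 1/3

Solving yields:
  a_Q = 41/58
  a_R = 39/58

Starting state is Q, so the absorption probability is a_Q = 41/58.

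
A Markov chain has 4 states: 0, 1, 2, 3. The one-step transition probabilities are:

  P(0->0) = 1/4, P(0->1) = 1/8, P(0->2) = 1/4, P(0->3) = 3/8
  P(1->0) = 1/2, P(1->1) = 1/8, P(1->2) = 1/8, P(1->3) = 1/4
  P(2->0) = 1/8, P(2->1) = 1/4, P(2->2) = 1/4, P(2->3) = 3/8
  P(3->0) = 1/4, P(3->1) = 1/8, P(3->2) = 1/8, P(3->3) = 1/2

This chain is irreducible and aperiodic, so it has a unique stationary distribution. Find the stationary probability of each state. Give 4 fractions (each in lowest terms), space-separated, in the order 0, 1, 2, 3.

Answer: 60/227 67/454 41/227 185/454

Derivation:
The stationary distribution satisfies pi = pi * P, i.e.:
  pi_0 = 1/4*pi_0 + 1/2*pi_1 + 1/8*pi_2 + 1/4*pi_3
  pi_1 = 1/8*pi_0 + 1/8*pi_1 + 1/4*pi_2 + 1/8*pi_3
  pi_2 = 1/4*pi_0 + 1/8*pi_1 + 1/4*pi_2 + 1/8*pi_3
  pi_3 = 3/8*pi_0 + 1/4*pi_1 + 3/8*pi_2 + 1/2*pi_3
with normalization: pi_0 + pi_1 + pi_2 + pi_3 = 1.

Using the first 3 balance equations plus normalization, the linear system A*pi = b is:
  [-3/4, 1/2, 1/8, 1/4] . pi = 0
  [1/8, -7/8, 1/4, 1/8] . pi = 0
  [1/4, 1/8, -3/4, 1/8] . pi = 0
  [1, 1, 1, 1] . pi = 1

Solving yields:
  pi_0 = 60/227
  pi_1 = 67/454
  pi_2 = 41/227
  pi_3 = 185/454

Verification (pi * P):
  60/227*1/4 + 67/454*1/2 + 41/227*1/8 + 185/454*1/4 = 60/227 = pi_0  (ok)
  60/227*1/8 + 67/454*1/8 + 41/227*1/4 + 185/454*1/8 = 67/454 = pi_1  (ok)
  60/227*1/4 + 67/454*1/8 + 41/227*1/4 + 185/454*1/8 = 41/227 = pi_2  (ok)
  60/227*3/8 + 67/454*1/4 + 41/227*3/8 + 185/454*1/2 = 185/454 = pi_3  (ok)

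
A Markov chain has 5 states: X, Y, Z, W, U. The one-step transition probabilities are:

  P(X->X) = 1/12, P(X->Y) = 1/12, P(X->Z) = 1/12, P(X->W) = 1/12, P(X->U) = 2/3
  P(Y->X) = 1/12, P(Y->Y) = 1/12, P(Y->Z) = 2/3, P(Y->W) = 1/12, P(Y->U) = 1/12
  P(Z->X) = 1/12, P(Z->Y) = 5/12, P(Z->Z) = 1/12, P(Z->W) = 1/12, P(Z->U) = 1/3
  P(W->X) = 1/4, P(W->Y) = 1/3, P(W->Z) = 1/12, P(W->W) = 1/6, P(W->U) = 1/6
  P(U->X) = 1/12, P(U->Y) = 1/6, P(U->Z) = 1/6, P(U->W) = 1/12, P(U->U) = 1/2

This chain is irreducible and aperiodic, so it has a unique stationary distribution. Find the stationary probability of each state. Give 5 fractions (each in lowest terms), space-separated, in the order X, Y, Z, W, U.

Answer: 13/132 1073/4983 4757/19932 1/11 1777/4983

Derivation:
The stationary distribution satisfies pi = pi * P, i.e.:
  pi_X = 1/12*pi_X + 1/12*pi_Y + 1/12*pi_Z + 1/4*pi_W + 1/12*pi_U
  pi_Y = 1/12*pi_X + 1/12*pi_Y + 5/12*pi_Z + 1/3*pi_W + 1/6*pi_U
  pi_Z = 1/12*pi_X + 2/3*pi_Y + 1/12*pi_Z + 1/12*pi_W + 1/6*pi_U
  pi_W = 1/12*pi_X + 1/12*pi_Y + 1/12*pi_Z + 1/6*pi_W + 1/12*pi_U
  pi_U = 2/3*pi_X + 1/12*pi_Y + 1/3*pi_Z + 1/6*pi_W + 1/2*pi_U
with normalization: pi_X + pi_Y + pi_Z + pi_W + pi_U = 1.

Using the first 4 balance equations plus normalization, the linear system A*pi = b is:
  [-11/12, 1/12, 1/12, 1/4, 1/12] . pi = 0
  [1/12, -11/12, 5/12, 1/3, 1/6] . pi = 0
  [1/12, 2/3, -11/12, 1/12, 1/6] . pi = 0
  [1/12, 1/12, 1/12, -5/6, 1/12] . pi = 0
  [1, 1, 1, 1, 1] . pi = 1

Solving yields:
  pi_X = 13/132
  pi_Y = 1073/4983
  pi_Z = 4757/19932
  pi_W = 1/11
  pi_U = 1777/4983

Verification (pi * P):
  13/132*1/12 + 1073/4983*1/12 + 4757/19932*1/12 + 1/11*1/4 + 1777/4983*1/12 = 13/132 = pi_X  (ok)
  13/132*1/12 + 1073/4983*1/12 + 4757/19932*5/12 + 1/11*1/3 + 1777/4983*1/6 = 1073/4983 = pi_Y  (ok)
  13/132*1/12 + 1073/4983*2/3 + 4757/19932*1/12 + 1/11*1/12 + 1777/4983*1/6 = 4757/19932 = pi_Z  (ok)
  13/132*1/12 + 1073/4983*1/12 + 4757/19932*1/12 + 1/11*1/6 + 1777/4983*1/12 = 1/11 = pi_W  (ok)
  13/132*2/3 + 1073/4983*1/12 + 4757/19932*1/3 + 1/11*1/6 + 1777/4983*1/2 = 1777/4983 = pi_U  (ok)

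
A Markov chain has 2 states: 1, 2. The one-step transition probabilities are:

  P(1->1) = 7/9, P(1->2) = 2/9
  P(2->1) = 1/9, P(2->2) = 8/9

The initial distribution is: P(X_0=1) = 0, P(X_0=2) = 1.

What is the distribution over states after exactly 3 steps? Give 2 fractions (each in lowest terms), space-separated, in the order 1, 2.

Answer: 19/81 62/81

Derivation:
Propagating the distribution step by step (d_{t+1} = d_t * P):
d_0 = (1=0, 2=1)
  d_1[1] = 0*7/9 + 1*1/9 = 1/9
  d_1[2] = 0*2/9 + 1*8/9 = 8/9
d_1 = (1=1/9, 2=8/9)
  d_2[1] = 1/9*7/9 + 8/9*1/9 = 5/27
  d_2[2] = 1/9*2/9 + 8/9*8/9 = 22/27
d_2 = (1=5/27, 2=22/27)
  d_3[1] = 5/27*7/9 + 22/27*1/9 = 19/81
  d_3[2] = 5/27*2/9 + 22/27*8/9 = 62/81
d_3 = (1=19/81, 2=62/81)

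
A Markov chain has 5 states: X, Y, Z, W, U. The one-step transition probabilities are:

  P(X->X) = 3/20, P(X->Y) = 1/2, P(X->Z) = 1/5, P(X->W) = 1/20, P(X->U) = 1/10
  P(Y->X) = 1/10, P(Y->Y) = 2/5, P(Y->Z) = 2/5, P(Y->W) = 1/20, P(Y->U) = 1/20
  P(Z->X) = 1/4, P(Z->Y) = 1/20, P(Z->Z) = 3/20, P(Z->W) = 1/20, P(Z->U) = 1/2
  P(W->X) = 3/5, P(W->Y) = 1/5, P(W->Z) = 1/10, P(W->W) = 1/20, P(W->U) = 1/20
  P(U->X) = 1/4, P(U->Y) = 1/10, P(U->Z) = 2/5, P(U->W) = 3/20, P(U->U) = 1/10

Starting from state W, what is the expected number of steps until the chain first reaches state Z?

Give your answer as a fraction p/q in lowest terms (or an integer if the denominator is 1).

Answer: 5024/1265

Derivation:
Let h_i = expected steps to first reach Z from state i.
Boundary: h_Z = 0.
First-step equations for the other states:
  h_X = 1 + 3/20*h_X + 1/2*h_Y + 1/5*h_Z + 1/20*h_W + 1/10*h_U
  h_Y = 1 + 1/10*h_X + 2/5*h_Y + 2/5*h_Z + 1/20*h_W + 1/20*h_U
  h_W = 1 + 3/5*h_X + 1/5*h_Y + 1/10*h_Z + 1/20*h_W + 1/20*h_U
  h_U = 1 + 1/4*h_X + 1/10*h_Y + 2/5*h_Z + 3/20*h_W + 1/10*h_U

Substituting h_Z = 0 and rearranging gives the linear system (I - Q) h = 1:
  [17/20, -1/2, -1/20, -1/10] . (h_X, h_Y, h_W, h_U) = 1
  [-1/10, 3/5, -1/20, -1/20] . (h_X, h_Y, h_W, h_U) = 1
  [-3/5, -1/5, 19/20, -1/20] . (h_X, h_Y, h_W, h_U) = 1
  [-1/4, -1/10, -3/20, 9/10] . (h_X, h_Y, h_W, h_U) = 1

Solving yields:
  h_X = 4336/1265
  h_Y = 714/253
  h_W = 5024/1265
  h_U = 3844/1265

Starting state is W, so the expected hitting time is h_W = 5024/1265.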